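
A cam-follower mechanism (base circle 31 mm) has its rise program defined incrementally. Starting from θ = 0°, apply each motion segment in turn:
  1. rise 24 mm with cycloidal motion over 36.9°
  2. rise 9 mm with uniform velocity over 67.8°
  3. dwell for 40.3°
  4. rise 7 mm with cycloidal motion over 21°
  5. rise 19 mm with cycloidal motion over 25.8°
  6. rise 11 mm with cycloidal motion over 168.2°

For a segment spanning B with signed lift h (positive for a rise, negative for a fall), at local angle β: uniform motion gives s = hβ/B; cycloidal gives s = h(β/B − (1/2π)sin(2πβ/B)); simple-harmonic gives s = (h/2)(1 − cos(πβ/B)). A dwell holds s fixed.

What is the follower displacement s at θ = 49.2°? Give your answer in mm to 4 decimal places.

seg 1 [0°–36.9°] cycloidal, h=24: full span → s += 24 → s = 24.0000
seg 2 [36.9°–104.7°] uniform, h=9: θ=49.2° here. β=12.3, B=67.8. 9·12.3/67.8 = 1.6327 → s = 25.6327

25.6327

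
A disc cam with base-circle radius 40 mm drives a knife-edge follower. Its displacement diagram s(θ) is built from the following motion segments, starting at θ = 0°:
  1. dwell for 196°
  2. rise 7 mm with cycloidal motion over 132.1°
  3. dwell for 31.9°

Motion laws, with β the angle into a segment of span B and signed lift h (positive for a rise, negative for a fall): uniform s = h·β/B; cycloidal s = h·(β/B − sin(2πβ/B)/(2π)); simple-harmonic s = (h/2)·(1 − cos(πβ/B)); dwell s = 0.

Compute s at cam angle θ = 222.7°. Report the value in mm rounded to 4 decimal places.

seg 1 [0°–196°] dwell: s stays 0.0000
seg 2 [196°–328.1°] cycloidal, h=7: θ=222.7° here. β=26.7, B=132.1. 7·(0.2021 − sin(2π·0.2021)/(2π)) = 0.3508 → s = 0.3508

0.3508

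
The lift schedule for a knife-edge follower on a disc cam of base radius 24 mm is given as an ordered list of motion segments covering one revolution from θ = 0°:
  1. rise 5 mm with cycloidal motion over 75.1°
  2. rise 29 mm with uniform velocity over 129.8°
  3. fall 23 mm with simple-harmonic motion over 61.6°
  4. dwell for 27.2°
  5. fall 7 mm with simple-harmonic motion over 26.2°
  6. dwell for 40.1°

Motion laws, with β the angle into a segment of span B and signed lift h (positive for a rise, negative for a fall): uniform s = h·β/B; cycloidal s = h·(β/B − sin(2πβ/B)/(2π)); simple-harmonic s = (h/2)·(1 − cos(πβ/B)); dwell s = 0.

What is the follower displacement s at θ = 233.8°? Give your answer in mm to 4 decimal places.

seg 1 [0°–75.1°] cycloidal, h=5: full span → s += 5 → s = 5.0000
seg 2 [75.1°–204.9°] uniform, h=29: full span → s += 29 → s = 34.0000
seg 3 [204.9°–266.5°] simple-harmonic, h=-23: θ=233.8° here. β=28.9, B=61.6. -23/2·(1 − cos(π·0.4692)) = -10.3874 → s = 23.6126

23.6126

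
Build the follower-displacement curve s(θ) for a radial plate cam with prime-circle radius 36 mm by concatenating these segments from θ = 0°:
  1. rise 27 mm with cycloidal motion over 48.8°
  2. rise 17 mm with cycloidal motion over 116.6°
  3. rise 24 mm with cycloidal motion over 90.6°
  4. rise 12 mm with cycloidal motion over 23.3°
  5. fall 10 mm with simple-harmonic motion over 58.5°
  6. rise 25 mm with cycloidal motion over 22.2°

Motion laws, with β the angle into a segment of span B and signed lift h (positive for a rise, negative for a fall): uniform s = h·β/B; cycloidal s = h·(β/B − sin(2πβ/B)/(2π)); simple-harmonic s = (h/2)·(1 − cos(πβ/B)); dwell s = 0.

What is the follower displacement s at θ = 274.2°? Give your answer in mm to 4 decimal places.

seg 1 [0°–48.8°] cycloidal, h=27: full span → s += 27 → s = 27.0000
seg 2 [48.8°–165.4°] cycloidal, h=17: full span → s += 17 → s = 44.0000
seg 3 [165.4°–256°] cycloidal, h=24: full span → s += 24 → s = 68.0000
seg 4 [256°–279.3°] cycloidal, h=12: θ=274.2° here. β=18.2, B=23.3. 12·(0.7811 − sin(2π·0.7811)/(2π)) = 11.2469 → s = 79.2469

79.2469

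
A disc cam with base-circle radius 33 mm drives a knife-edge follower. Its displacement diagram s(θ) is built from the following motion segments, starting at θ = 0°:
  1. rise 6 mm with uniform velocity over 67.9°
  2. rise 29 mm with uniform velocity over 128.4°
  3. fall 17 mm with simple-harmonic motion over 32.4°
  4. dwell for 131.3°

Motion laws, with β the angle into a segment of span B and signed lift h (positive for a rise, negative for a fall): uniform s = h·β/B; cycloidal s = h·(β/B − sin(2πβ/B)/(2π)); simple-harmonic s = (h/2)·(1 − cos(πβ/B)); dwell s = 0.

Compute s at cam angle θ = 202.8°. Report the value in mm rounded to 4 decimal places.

seg 1 [0°–67.9°] uniform, h=6: full span → s += 6 → s = 6.0000
seg 2 [67.9°–196.3°] uniform, h=29: full span → s += 29 → s = 35.0000
seg 3 [196.3°–228.7°] simple-harmonic, h=-17: θ=202.8° here. β=6.5, B=32.4. -17/2·(1 − cos(π·0.2006)) = -1.6331 → s = 33.3669

33.3669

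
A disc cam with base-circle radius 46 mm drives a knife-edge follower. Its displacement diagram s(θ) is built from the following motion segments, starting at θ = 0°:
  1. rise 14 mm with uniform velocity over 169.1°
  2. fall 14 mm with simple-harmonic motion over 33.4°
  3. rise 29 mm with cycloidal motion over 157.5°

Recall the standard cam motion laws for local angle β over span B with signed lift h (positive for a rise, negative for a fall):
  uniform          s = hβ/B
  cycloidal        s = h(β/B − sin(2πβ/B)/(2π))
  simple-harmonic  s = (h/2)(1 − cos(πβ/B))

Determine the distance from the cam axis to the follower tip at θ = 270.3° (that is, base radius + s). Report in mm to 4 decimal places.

seg 1 [0°–169.1°] uniform, h=14: full span → s += 14 → s = 14.0000
seg 2 [169.1°–202.5°] simple-harmonic, h=-14: full span → s += -14 → s = 0.0000
seg 3 [202.5°–360°] cycloidal, h=29: θ=270.3° here. β=67.8, B=157.5. 29·(0.4305 − sin(2π·0.4305)/(2π)) = 10.5311 → s = 10.5311
radial distance = base radius + s = 46 + 10.5311 = 56.5311

56.5311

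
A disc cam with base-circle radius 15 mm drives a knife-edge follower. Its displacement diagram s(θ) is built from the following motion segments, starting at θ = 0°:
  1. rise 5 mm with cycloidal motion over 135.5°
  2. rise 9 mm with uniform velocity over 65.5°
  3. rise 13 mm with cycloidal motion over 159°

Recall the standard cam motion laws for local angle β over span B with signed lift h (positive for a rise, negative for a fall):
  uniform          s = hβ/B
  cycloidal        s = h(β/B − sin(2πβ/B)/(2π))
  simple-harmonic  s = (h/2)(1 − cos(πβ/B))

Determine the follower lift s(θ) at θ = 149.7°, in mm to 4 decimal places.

seg 1 [0°–135.5°] cycloidal, h=5: full span → s += 5 → s = 5.0000
seg 2 [135.5°–201°] uniform, h=9: θ=149.7° here. β=14.2, B=65.5. 9·14.2/65.5 = 1.9511 → s = 6.9511

6.9511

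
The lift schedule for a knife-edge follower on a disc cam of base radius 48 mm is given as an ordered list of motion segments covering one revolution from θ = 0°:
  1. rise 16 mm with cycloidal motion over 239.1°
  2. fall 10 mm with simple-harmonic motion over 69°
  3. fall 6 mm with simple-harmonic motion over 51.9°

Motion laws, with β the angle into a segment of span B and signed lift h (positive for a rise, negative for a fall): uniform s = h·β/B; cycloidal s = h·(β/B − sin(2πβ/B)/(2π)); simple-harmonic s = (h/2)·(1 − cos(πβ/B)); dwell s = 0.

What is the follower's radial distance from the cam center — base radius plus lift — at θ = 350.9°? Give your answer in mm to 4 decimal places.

seg 1 [0°–239.1°] cycloidal, h=16: full span → s += 16 → s = 16.0000
seg 2 [239.1°–308.1°] simple-harmonic, h=-10: full span → s += -10 → s = 6.0000
seg 3 [308.1°–360°] simple-harmonic, h=-6: θ=350.9° here. β=42.8, B=51.9. -6/2·(1 − cos(π·0.8247)) = -5.5563 → s = 0.4437
radial distance = base radius + s = 48 + 0.4437 = 48.4437

48.4437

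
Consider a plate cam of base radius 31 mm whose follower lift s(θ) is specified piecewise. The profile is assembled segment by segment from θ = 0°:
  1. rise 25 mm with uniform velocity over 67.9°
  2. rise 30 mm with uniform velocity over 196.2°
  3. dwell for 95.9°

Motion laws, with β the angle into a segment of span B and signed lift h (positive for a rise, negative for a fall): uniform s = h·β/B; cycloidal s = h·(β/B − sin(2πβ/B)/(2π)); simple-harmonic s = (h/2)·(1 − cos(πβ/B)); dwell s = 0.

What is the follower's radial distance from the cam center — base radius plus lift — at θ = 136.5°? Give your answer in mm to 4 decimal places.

seg 1 [0°–67.9°] uniform, h=25: full span → s += 25 → s = 25.0000
seg 2 [67.9°–264.1°] uniform, h=30: θ=136.5° here. β=68.6, B=196.2. 30·68.6/196.2 = 10.4893 → s = 35.4893
radial distance = base radius + s = 31 + 35.4893 = 66.4893

66.4893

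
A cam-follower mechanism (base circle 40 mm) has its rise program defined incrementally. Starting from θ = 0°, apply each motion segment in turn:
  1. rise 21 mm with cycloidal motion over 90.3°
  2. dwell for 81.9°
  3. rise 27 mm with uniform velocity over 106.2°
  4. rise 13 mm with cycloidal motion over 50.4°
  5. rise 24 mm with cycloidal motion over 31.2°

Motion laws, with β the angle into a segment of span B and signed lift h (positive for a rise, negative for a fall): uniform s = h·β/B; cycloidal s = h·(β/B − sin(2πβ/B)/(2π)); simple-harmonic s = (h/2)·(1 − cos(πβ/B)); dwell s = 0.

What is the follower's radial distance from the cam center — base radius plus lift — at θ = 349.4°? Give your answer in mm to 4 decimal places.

seg 1 [0°–90.3°] cycloidal, h=21: full span → s += 21 → s = 21.0000
seg 2 [90.3°–172.2°] dwell: s stays 21.0000
seg 3 [172.2°–278.4°] uniform, h=27: full span → s += 27 → s = 48.0000
seg 4 [278.4°–328.8°] cycloidal, h=13: full span → s += 13 → s = 61.0000
seg 5 [328.8°–360°] cycloidal, h=24: θ=349.4° here. β=20.6, B=31.2. 24·(0.6603 − sin(2π·0.6603)/(2π)) = 19.0745 → s = 80.0745
radial distance = base radius + s = 40 + 80.0745 = 120.0745

120.0745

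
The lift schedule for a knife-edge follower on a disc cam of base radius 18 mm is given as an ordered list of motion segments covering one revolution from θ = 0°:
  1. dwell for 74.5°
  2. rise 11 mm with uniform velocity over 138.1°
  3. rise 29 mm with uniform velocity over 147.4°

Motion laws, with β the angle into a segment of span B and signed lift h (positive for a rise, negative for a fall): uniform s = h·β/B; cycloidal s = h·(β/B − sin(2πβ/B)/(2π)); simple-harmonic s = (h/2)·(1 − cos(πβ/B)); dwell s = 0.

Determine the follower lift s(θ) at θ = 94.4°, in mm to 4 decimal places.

seg 1 [0°–74.5°] dwell: s stays 0.0000
seg 2 [74.5°–212.6°] uniform, h=11: θ=94.4° here. β=19.9, B=138.1. 11·19.9/138.1 = 1.5851 → s = 1.5851

1.5851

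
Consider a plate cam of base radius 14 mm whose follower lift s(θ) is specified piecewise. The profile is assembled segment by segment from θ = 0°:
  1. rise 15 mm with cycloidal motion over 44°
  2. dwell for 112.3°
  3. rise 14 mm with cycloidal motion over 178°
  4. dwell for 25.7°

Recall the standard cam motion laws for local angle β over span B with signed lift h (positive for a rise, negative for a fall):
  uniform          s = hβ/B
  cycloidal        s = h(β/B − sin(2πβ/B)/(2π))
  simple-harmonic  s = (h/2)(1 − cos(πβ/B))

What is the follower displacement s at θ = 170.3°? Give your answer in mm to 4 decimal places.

seg 1 [0°–44°] cycloidal, h=15: full span → s += 15 → s = 15.0000
seg 2 [44°–156.3°] dwell: s stays 15.0000
seg 3 [156.3°–334.3°] cycloidal, h=14: θ=170.3° here. β=14, B=178. 14·(0.0787 − sin(2π·0.0787)/(2π)) = 0.0443 → s = 15.0443

15.0443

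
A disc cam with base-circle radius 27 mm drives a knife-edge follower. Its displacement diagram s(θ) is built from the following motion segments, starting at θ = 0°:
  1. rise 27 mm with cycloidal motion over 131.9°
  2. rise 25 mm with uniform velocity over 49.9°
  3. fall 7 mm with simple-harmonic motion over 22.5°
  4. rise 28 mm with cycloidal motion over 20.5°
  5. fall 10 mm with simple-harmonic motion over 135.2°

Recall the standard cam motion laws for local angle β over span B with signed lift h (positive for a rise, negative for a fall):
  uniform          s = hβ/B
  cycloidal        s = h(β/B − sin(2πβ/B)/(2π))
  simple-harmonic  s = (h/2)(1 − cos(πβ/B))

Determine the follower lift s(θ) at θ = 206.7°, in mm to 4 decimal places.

seg 1 [0°–131.9°] cycloidal, h=27: full span → s += 27 → s = 27.0000
seg 2 [131.9°–181.8°] uniform, h=25: full span → s += 25 → s = 52.0000
seg 3 [181.8°–204.3°] simple-harmonic, h=-7: full span → s += -7 → s = 45.0000
seg 4 [204.3°–224.8°] cycloidal, h=28: θ=206.7° here. β=2.4, B=20.5. 28·(0.1171 − sin(2π·0.1171)/(2π)) = 0.2877 → s = 45.2877

45.2877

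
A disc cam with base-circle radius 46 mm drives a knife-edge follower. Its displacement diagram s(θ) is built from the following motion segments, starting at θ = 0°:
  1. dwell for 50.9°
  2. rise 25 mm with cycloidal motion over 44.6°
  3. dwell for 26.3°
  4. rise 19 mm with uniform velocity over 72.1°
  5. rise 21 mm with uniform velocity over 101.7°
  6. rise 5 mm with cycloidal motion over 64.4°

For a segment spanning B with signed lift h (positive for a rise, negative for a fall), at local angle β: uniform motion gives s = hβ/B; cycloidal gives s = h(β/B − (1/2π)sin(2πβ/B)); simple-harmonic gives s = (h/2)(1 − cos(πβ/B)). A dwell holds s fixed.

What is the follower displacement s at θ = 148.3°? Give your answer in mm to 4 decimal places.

seg 1 [0°–50.9°] dwell: s stays 0.0000
seg 2 [50.9°–95.5°] cycloidal, h=25: full span → s += 25 → s = 25.0000
seg 3 [95.5°–121.8°] dwell: s stays 25.0000
seg 4 [121.8°–193.9°] uniform, h=19: θ=148.3° here. β=26.5, B=72.1. 19·26.5/72.1 = 6.9834 → s = 31.9834

31.9834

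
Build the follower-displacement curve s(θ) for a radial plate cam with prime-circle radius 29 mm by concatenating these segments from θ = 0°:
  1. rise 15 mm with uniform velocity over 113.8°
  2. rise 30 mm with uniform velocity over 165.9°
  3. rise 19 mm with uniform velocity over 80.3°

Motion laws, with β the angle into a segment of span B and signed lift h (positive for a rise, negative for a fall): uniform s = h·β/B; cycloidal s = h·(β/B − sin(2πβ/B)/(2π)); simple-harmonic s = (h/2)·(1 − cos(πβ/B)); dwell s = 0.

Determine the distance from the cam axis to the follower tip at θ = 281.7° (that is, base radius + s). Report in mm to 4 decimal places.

seg 1 [0°–113.8°] uniform, h=15: full span → s += 15 → s = 15.0000
seg 2 [113.8°–279.7°] uniform, h=30: full span → s += 30 → s = 45.0000
seg 3 [279.7°–360°] uniform, h=19: θ=281.7° here. β=2, B=80.3. 19·2/80.3 = 0.4732 → s = 45.4732
radial distance = base radius + s = 29 + 45.4732 = 74.4732

74.4732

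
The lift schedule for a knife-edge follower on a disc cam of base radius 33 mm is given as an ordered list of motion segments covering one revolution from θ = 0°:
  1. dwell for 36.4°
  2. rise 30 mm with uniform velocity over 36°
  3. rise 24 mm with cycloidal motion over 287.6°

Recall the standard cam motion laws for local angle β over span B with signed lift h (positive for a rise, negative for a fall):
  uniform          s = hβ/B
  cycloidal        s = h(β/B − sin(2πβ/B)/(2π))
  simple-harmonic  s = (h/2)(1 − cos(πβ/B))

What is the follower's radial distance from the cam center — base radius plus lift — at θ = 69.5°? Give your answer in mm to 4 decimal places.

seg 1 [0°–36.4°] dwell: s stays 0.0000
seg 2 [36.4°–72.4°] uniform, h=30: θ=69.5° here. β=33.1, B=36. 30·33.1/36 = 27.5833 → s = 27.5833
radial distance = base radius + s = 33 + 27.5833 = 60.5833

60.5833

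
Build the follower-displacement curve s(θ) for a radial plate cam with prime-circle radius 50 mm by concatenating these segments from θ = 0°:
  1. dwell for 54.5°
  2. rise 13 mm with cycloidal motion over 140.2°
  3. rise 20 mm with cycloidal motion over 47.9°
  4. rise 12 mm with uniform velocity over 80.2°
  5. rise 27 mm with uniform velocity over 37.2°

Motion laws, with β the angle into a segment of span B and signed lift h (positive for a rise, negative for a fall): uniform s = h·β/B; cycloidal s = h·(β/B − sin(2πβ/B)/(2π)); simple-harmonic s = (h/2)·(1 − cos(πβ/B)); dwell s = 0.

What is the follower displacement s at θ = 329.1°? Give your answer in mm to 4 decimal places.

seg 1 [0°–54.5°] dwell: s stays 0.0000
seg 2 [54.5°–194.7°] cycloidal, h=13: full span → s += 13 → s = 13.0000
seg 3 [194.7°–242.6°] cycloidal, h=20: full span → s += 20 → s = 33.0000
seg 4 [242.6°–322.8°] uniform, h=12: full span → s += 12 → s = 45.0000
seg 5 [322.8°–360°] uniform, h=27: θ=329.1° here. β=6.3, B=37.2. 27·6.3/37.2 = 4.5726 → s = 49.5726

49.5726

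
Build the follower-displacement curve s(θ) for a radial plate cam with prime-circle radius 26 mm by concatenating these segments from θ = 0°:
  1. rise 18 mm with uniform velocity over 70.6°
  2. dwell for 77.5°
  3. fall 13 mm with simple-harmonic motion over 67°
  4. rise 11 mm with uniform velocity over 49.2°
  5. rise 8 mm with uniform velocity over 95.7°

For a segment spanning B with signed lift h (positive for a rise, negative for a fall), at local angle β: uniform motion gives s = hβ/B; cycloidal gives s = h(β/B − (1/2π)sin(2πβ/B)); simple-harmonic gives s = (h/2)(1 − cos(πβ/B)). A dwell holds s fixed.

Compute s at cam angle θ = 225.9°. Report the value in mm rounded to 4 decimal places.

seg 1 [0°–70.6°] uniform, h=18: full span → s += 18 → s = 18.0000
seg 2 [70.6°–148.1°] dwell: s stays 18.0000
seg 3 [148.1°–215.1°] simple-harmonic, h=-13: full span → s += -13 → s = 5.0000
seg 4 [215.1°–264.3°] uniform, h=11: θ=225.9° here. β=10.8, B=49.2. 11·10.8/49.2 = 2.4146 → s = 7.4146

7.4146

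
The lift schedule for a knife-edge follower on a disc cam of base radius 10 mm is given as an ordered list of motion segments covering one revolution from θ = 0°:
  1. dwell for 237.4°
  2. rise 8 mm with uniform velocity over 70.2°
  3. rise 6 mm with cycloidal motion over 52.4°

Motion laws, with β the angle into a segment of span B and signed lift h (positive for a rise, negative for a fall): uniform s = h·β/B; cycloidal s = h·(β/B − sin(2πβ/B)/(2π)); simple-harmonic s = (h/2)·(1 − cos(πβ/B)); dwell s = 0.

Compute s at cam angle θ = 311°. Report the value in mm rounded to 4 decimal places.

seg 1 [0°–237.4°] dwell: s stays 0.0000
seg 2 [237.4°–307.6°] uniform, h=8: full span → s += 8 → s = 8.0000
seg 3 [307.6°–360°] cycloidal, h=6: θ=311° here. β=3.4, B=52.4. 6·(0.0649 − sin(2π·0.0649)/(2π)) = 0.0107 → s = 8.0107

8.0107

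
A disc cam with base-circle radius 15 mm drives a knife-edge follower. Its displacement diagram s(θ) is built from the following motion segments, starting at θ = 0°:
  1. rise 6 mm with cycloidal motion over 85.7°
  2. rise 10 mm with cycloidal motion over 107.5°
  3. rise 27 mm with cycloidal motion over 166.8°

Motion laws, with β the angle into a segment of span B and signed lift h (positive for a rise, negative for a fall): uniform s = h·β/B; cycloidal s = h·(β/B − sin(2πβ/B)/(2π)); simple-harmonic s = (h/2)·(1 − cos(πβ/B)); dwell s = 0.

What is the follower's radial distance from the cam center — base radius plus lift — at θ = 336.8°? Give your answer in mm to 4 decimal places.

seg 1 [0°–85.7°] cycloidal, h=6: full span → s += 6 → s = 6.0000
seg 2 [85.7°–193.2°] cycloidal, h=10: full span → s += 10 → s = 16.0000
seg 3 [193.2°–360°] cycloidal, h=27: θ=336.8° here. β=143.6, B=166.8. 27·(0.8609 − sin(2π·0.8609)/(2π)) = 26.5399 → s = 42.5399
radial distance = base radius + s = 15 + 42.5399 = 57.5399

57.5399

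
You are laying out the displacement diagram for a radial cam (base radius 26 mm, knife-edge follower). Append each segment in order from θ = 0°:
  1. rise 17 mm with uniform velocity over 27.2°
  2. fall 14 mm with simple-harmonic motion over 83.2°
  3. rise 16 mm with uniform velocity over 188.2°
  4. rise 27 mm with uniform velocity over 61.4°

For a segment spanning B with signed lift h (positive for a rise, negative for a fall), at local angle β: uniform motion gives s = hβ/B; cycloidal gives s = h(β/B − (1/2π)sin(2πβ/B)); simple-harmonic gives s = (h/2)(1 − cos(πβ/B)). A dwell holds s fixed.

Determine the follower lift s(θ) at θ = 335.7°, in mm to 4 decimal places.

seg 1 [0°–27.2°] uniform, h=17: full span → s += 17 → s = 17.0000
seg 2 [27.2°–110.4°] simple-harmonic, h=-14: full span → s += -14 → s = 3.0000
seg 3 [110.4°–298.6°] uniform, h=16: full span → s += 16 → s = 19.0000
seg 4 [298.6°–360°] uniform, h=27: θ=335.7° here. β=37.1, B=61.4. 27·37.1/61.4 = 16.3143 → s = 35.3143

35.3143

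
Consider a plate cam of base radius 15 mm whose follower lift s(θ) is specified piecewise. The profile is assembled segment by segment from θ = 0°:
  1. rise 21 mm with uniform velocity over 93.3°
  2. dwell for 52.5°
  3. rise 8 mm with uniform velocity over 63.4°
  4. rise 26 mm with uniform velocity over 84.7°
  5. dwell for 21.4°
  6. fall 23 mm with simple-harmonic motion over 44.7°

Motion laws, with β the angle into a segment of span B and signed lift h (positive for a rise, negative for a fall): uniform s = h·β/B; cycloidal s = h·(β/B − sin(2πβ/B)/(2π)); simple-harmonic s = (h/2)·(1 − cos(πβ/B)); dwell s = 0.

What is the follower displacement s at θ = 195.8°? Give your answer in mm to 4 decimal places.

seg 1 [0°–93.3°] uniform, h=21: full span → s += 21 → s = 21.0000
seg 2 [93.3°–145.8°] dwell: s stays 21.0000
seg 3 [145.8°–209.2°] uniform, h=8: θ=195.8° here. β=50, B=63.4. 8·50/63.4 = 6.3091 → s = 27.3091

27.3091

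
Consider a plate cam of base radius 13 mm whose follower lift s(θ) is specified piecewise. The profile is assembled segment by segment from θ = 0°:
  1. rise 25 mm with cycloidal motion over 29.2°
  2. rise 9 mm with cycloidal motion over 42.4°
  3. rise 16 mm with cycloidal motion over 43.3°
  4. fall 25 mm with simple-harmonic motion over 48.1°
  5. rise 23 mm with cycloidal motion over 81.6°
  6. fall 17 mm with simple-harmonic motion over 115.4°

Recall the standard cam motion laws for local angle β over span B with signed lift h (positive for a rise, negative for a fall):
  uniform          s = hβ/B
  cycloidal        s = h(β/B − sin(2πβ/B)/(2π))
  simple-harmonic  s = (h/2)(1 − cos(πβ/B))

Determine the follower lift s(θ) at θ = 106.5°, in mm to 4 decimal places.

seg 1 [0°–29.2°] cycloidal, h=25: full span → s += 25 → s = 25.0000
seg 2 [29.2°–71.6°] cycloidal, h=9: full span → s += 9 → s = 34.0000
seg 3 [71.6°–114.9°] cycloidal, h=16: θ=106.5° here. β=34.9, B=43.3. 16·(0.8060 − sin(2π·0.8060)/(2π)) = 15.2865 → s = 49.2865

49.2865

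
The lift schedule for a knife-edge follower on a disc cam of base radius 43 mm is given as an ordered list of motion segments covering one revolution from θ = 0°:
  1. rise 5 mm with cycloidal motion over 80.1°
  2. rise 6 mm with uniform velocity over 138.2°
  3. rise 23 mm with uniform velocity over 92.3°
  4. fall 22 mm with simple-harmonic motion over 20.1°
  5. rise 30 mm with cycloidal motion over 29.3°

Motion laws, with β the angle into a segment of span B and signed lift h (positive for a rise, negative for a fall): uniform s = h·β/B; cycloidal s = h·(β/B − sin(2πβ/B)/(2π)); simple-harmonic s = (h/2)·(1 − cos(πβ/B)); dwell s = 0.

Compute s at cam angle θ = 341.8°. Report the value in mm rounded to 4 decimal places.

seg 1 [0°–80.1°] cycloidal, h=5: full span → s += 5 → s = 5.0000
seg 2 [80.1°–218.3°] uniform, h=6: full span → s += 6 → s = 11.0000
seg 3 [218.3°–310.6°] uniform, h=23: full span → s += 23 → s = 34.0000
seg 4 [310.6°–330.7°] simple-harmonic, h=-22: full span → s += -22 → s = 12.0000
seg 5 [330.7°–360°] cycloidal, h=30: θ=341.8° here. β=11.1, B=29.3. 30·(0.3788 − sin(2π·0.3788)/(2π)) = 8.0714 → s = 20.0714

20.0714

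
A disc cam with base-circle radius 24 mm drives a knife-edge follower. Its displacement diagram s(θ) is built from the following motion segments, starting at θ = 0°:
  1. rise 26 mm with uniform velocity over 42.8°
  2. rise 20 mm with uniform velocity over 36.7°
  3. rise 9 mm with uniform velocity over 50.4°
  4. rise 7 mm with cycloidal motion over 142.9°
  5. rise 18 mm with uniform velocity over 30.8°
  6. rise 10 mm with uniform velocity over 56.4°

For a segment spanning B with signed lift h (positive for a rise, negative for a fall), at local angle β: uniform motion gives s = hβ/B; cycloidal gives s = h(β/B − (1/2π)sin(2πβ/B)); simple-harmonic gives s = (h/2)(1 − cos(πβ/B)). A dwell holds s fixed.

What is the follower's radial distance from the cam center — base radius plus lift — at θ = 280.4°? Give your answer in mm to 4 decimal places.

seg 1 [0°–42.8°] uniform, h=26: full span → s += 26 → s = 26.0000
seg 2 [42.8°–79.5°] uniform, h=20: full span → s += 20 → s = 46.0000
seg 3 [79.5°–129.9°] uniform, h=9: full span → s += 9 → s = 55.0000
seg 4 [129.9°–272.8°] cycloidal, h=7: full span → s += 7 → s = 62.0000
seg 5 [272.8°–303.6°] uniform, h=18: θ=280.4° here. β=7.6, B=30.8. 18·7.6/30.8 = 4.4416 → s = 66.4416
radial distance = base radius + s = 24 + 66.4416 = 90.4416

90.4416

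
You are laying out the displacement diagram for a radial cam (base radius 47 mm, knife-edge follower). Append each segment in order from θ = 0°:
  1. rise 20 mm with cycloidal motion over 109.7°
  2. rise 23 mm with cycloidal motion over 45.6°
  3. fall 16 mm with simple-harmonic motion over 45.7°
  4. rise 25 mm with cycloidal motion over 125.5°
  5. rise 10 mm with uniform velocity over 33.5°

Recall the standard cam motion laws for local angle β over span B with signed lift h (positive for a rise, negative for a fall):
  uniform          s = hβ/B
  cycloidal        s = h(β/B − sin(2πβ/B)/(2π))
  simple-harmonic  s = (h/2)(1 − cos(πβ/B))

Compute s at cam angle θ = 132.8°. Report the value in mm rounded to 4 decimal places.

seg 1 [0°–109.7°] cycloidal, h=20: full span → s += 20 → s = 20.0000
seg 2 [109.7°–155.3°] cycloidal, h=23: θ=132.8° here. β=23.1, B=45.6. 23·(0.5066 − sin(2π·0.5066)/(2π)) = 11.8026 → s = 31.8026

31.8026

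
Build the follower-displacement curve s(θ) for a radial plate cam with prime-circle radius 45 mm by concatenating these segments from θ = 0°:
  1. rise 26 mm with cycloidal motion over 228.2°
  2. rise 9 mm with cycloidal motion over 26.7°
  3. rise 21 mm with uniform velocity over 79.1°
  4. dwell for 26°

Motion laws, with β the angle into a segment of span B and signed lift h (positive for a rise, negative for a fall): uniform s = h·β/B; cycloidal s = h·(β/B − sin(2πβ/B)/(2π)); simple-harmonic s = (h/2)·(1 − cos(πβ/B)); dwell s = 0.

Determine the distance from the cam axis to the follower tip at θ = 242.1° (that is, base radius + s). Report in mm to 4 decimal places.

seg 1 [0°–228.2°] cycloidal, h=26: full span → s += 26 → s = 26.0000
seg 2 [228.2°–254.9°] cycloidal, h=9: θ=242.1° here. β=13.9, B=26.7. 9·(0.5206 − sin(2π·0.5206)/(2π)) = 4.8703 → s = 30.8703
radial distance = base radius + s = 45 + 30.8703 = 75.8703

75.8703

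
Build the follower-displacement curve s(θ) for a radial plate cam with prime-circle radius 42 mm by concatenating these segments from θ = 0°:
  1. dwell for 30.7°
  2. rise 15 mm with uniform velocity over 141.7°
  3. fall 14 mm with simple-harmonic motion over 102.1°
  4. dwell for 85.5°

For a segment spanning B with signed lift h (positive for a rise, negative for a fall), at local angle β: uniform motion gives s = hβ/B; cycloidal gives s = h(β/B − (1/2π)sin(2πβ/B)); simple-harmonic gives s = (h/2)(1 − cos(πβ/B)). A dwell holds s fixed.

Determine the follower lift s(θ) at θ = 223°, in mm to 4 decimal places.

seg 1 [0°–30.7°] dwell: s stays 0.0000
seg 2 [30.7°–172.4°] uniform, h=15: full span → s += 15 → s = 15.0000
seg 3 [172.4°–274.5°] simple-harmonic, h=-14: θ=223° here. β=50.6, B=102.1. -14/2·(1 − cos(π·0.4956)) = -6.9031 → s = 8.0969

8.0969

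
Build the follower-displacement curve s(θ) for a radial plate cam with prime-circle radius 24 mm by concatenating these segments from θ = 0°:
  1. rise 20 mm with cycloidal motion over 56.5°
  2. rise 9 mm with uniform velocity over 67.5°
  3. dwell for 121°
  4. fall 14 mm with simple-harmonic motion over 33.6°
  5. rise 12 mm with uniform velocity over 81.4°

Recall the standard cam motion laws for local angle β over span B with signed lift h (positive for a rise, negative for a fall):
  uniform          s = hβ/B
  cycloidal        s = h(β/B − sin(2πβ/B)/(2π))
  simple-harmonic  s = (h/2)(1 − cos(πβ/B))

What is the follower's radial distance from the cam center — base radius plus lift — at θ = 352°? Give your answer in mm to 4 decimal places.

seg 1 [0°–56.5°] cycloidal, h=20: full span → s += 20 → s = 20.0000
seg 2 [56.5°–124°] uniform, h=9: full span → s += 9 → s = 29.0000
seg 3 [124°–245°] dwell: s stays 29.0000
seg 4 [245°–278.6°] simple-harmonic, h=-14: full span → s += -14 → s = 15.0000
seg 5 [278.6°–360°] uniform, h=12: θ=352° here. β=73.4, B=81.4. 12·73.4/81.4 = 10.8206 → s = 25.8206
radial distance = base radius + s = 24 + 25.8206 = 49.8206

49.8206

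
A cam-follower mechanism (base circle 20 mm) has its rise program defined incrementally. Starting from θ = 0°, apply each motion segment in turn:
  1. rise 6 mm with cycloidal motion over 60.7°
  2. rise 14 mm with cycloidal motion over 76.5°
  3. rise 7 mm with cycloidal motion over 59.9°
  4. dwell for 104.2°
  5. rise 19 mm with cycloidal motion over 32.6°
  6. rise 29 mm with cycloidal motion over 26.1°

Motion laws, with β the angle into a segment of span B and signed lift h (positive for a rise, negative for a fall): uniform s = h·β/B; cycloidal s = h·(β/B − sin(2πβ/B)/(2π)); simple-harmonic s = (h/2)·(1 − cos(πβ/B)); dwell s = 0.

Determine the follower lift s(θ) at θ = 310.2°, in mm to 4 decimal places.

seg 1 [0°–60.7°] cycloidal, h=6: full span → s += 6 → s = 6.0000
seg 2 [60.7°–137.2°] cycloidal, h=14: full span → s += 14 → s = 20.0000
seg 3 [137.2°–197.1°] cycloidal, h=7: full span → s += 7 → s = 27.0000
seg 4 [197.1°–301.3°] dwell: s stays 27.0000
seg 5 [301.3°–333.9°] cycloidal, h=19: θ=310.2° here. β=8.9, B=32.6. 19·(0.2730 − sin(2π·0.2730)/(2π)) = 2.1947 → s = 29.1947

29.1947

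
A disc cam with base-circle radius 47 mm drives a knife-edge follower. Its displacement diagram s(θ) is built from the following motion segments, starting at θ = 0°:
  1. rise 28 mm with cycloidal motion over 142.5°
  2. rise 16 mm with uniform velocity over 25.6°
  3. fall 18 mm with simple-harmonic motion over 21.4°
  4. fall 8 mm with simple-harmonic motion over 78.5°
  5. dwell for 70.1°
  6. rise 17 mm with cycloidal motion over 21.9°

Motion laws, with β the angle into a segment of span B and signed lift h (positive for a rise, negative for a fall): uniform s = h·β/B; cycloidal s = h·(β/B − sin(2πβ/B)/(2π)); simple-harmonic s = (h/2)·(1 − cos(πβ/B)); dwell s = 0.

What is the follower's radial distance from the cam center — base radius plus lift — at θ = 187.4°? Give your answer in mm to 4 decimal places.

seg 1 [0°–142.5°] cycloidal, h=28: full span → s += 28 → s = 28.0000
seg 2 [142.5°–168.1°] uniform, h=16: full span → s += 16 → s = 44.0000
seg 3 [168.1°–189.5°] simple-harmonic, h=-18: θ=187.4° here. β=19.3, B=21.4. -18/2·(1 − cos(π·0.9019)) = -17.5757 → s = 26.4243
radial distance = base radius + s = 47 + 26.4243 = 73.4243

73.4243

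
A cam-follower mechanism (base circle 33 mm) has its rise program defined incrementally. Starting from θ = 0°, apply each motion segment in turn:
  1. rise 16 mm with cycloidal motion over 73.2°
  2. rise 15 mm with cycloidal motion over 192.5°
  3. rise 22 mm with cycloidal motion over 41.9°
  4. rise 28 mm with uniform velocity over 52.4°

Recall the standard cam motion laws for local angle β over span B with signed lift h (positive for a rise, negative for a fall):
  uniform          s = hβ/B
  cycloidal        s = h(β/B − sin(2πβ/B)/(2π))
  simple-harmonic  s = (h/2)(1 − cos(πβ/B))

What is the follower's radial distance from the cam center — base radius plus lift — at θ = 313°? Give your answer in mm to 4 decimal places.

seg 1 [0°–73.2°] cycloidal, h=16: full span → s += 16 → s = 16.0000
seg 2 [73.2°–265.7°] cycloidal, h=15: full span → s += 15 → s = 31.0000
seg 3 [265.7°–307.6°] cycloidal, h=22: full span → s += 22 → s = 53.0000
seg 4 [307.6°–360°] uniform, h=28: θ=313° here. β=5.4, B=52.4. 28·5.4/52.4 = 2.8855 → s = 55.8855
radial distance = base radius + s = 33 + 55.8855 = 88.8855

88.8855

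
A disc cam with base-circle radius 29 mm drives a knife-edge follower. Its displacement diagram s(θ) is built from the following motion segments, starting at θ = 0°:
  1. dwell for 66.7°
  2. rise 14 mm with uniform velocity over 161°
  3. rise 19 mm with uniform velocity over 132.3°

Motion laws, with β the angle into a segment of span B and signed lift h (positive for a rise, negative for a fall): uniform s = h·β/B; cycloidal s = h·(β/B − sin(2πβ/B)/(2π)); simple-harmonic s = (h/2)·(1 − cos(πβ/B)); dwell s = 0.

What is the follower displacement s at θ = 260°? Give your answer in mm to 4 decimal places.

seg 1 [0°–66.7°] dwell: s stays 0.0000
seg 2 [66.7°–227.7°] uniform, h=14: full span → s += 14 → s = 14.0000
seg 3 [227.7°–360°] uniform, h=19: θ=260° here. β=32.3, B=132.3. 19·32.3/132.3 = 4.6387 → s = 18.6387

18.6387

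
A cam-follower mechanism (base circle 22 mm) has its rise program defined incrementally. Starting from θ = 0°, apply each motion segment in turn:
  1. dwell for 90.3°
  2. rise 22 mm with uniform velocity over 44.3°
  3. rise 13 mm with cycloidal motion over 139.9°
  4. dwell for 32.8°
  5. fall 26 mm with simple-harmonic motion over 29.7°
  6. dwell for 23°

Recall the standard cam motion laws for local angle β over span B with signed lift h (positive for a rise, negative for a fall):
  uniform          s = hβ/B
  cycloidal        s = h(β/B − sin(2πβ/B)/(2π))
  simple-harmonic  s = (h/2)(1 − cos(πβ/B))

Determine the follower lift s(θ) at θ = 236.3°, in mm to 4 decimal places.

seg 1 [0°–90.3°] dwell: s stays 0.0000
seg 2 [90.3°–134.6°] uniform, h=22: full span → s += 22 → s = 22.0000
seg 3 [134.6°–274.5°] cycloidal, h=13: θ=236.3° here. β=101.7, B=139.9. 13·(0.7269 − sin(2π·0.7269)/(2π)) = 11.4977 → s = 33.4977

33.4977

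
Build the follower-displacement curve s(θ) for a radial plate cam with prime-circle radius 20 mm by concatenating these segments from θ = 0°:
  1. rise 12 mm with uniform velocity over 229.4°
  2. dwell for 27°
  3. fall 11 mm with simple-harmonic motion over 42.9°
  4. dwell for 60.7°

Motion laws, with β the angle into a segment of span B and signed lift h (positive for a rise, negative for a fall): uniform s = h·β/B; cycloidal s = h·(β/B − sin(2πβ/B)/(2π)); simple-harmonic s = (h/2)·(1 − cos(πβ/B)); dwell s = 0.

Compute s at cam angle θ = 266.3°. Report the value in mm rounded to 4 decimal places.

seg 1 [0°–229.4°] uniform, h=12: full span → s += 12 → s = 12.0000
seg 2 [229.4°–256.4°] dwell: s stays 12.0000
seg 3 [256.4°–299.3°] simple-harmonic, h=-11: θ=266.3° here. β=9.9, B=42.9. -11/2·(1 − cos(π·0.2308)) = -1.3832 → s = 10.6168

10.6168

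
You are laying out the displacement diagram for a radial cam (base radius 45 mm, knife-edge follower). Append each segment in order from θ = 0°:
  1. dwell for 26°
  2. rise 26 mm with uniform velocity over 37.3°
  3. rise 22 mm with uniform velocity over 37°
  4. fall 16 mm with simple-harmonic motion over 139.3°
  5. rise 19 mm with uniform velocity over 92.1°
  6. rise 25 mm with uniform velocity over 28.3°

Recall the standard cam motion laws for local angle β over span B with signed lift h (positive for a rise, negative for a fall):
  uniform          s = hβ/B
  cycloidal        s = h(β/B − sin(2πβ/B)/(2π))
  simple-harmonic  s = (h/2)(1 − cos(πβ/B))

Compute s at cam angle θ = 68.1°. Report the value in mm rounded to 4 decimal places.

seg 1 [0°–26°] dwell: s stays 0.0000
seg 2 [26°–63.3°] uniform, h=26: full span → s += 26 → s = 26.0000
seg 3 [63.3°–100.3°] uniform, h=22: θ=68.1° here. β=4.8, B=37. 22·4.8/37 = 2.8541 → s = 28.8541

28.8541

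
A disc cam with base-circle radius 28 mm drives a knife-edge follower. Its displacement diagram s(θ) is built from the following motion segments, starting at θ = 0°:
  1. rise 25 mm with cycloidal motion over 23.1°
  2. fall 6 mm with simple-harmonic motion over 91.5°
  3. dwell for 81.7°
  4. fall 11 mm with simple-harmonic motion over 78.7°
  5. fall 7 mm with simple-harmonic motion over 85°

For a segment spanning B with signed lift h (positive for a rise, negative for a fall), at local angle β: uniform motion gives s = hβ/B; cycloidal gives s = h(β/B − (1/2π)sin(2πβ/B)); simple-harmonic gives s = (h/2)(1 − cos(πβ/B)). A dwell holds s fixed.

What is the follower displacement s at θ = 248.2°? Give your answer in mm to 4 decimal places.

seg 1 [0°–23.1°] cycloidal, h=25: full span → s += 25 → s = 25.0000
seg 2 [23.1°–114.6°] simple-harmonic, h=-6: full span → s += -6 → s = 19.0000
seg 3 [114.6°–196.3°] dwell: s stays 19.0000
seg 4 [196.3°–275°] simple-harmonic, h=-11: θ=248.2° here. β=51.9, B=78.7. -11/2·(1 − cos(π·0.6595)) = -8.1416 → s = 10.8584

10.8584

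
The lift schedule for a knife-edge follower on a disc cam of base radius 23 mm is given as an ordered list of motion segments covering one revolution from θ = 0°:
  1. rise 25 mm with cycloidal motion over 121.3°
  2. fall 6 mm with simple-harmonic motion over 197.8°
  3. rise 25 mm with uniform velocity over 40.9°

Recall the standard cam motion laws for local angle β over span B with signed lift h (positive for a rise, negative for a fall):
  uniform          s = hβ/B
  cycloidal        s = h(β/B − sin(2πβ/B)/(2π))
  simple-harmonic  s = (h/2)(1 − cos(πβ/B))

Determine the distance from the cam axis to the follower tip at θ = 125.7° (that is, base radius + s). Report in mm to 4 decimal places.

seg 1 [0°–121.3°] cycloidal, h=25: full span → s += 25 → s = 25.0000
seg 2 [121.3°–319.1°] simple-harmonic, h=-6: θ=125.7° here. β=4.4, B=197.8. -6/2·(1 − cos(π·0.0222)) = -0.0073 → s = 24.9927
radial distance = base radius + s = 23 + 24.9927 = 47.9927

47.9927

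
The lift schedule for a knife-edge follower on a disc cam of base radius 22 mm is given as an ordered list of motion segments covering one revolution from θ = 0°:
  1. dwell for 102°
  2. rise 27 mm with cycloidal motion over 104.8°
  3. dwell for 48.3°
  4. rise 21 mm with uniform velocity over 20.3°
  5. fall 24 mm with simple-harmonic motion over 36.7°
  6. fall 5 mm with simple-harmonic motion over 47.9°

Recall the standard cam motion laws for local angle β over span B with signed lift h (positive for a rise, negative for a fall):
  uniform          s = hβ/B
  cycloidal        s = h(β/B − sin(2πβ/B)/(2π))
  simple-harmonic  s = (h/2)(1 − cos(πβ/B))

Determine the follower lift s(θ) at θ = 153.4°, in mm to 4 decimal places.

seg 1 [0°–102°] dwell: s stays 0.0000
seg 2 [102°–206.8°] cycloidal, h=27: θ=153.4° here. β=51.4, B=104.8. 27·(0.4905 − sin(2π·0.4905)/(2π)) = 12.9849 → s = 12.9849

12.9849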